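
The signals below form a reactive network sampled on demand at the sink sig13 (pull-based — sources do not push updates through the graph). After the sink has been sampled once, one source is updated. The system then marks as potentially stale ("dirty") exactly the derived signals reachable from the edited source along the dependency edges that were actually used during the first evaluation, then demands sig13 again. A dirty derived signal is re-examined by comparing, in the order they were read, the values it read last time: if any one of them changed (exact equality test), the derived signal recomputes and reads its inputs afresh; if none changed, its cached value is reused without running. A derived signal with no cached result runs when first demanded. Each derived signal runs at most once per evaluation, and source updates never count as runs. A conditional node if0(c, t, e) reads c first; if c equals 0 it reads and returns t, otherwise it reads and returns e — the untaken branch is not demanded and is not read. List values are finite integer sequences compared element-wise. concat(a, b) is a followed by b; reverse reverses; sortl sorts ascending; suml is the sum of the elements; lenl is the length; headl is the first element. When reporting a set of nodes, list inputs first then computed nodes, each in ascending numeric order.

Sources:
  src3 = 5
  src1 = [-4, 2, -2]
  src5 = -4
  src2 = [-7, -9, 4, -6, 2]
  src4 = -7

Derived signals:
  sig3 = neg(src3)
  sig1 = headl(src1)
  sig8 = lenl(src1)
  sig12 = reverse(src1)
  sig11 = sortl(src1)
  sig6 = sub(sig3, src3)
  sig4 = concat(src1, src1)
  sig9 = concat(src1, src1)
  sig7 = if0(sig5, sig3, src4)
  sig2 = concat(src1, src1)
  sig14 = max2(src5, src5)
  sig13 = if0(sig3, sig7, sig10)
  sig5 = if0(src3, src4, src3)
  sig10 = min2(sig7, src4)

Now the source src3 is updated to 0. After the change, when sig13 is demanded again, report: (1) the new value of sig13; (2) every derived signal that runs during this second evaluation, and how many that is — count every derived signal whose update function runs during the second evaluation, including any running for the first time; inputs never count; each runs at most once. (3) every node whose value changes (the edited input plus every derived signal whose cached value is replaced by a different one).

sig13 now evaluates to -7.
Run set: sig3, sig5, sig7, sig13 (4 run).
Changed values: src3, sig3, sig5.
The important point: the flipped condition redirects demand; sig10 is left stale, never re-checked.

Initial pass — values computed on the first demand:
  sig3 = neg(5) = -5
  sig5 = if0(src3=5 -> else branch src3) = 5
  sig7 = if0(sig5=5 -> else branch src4) = -7
  sig10 = min2(-7, -7) = -7
  sig13 = if0(sig3=-5 -> else branch sig10) = -7

Second demand — change propagation:
  sig3: re-runs because src3 5->0; new result 0.
  sig5: re-runs because src3 5->0; src3 5->0; new result -7.
  sig7: re-runs because sig5 5->-7; new result -7 (unchanged).
  sig10: dirty yet unreached — the second evaluation never asks for it.
  sig13: re-runs because sig3 -5->0; new result -7 (unchanged).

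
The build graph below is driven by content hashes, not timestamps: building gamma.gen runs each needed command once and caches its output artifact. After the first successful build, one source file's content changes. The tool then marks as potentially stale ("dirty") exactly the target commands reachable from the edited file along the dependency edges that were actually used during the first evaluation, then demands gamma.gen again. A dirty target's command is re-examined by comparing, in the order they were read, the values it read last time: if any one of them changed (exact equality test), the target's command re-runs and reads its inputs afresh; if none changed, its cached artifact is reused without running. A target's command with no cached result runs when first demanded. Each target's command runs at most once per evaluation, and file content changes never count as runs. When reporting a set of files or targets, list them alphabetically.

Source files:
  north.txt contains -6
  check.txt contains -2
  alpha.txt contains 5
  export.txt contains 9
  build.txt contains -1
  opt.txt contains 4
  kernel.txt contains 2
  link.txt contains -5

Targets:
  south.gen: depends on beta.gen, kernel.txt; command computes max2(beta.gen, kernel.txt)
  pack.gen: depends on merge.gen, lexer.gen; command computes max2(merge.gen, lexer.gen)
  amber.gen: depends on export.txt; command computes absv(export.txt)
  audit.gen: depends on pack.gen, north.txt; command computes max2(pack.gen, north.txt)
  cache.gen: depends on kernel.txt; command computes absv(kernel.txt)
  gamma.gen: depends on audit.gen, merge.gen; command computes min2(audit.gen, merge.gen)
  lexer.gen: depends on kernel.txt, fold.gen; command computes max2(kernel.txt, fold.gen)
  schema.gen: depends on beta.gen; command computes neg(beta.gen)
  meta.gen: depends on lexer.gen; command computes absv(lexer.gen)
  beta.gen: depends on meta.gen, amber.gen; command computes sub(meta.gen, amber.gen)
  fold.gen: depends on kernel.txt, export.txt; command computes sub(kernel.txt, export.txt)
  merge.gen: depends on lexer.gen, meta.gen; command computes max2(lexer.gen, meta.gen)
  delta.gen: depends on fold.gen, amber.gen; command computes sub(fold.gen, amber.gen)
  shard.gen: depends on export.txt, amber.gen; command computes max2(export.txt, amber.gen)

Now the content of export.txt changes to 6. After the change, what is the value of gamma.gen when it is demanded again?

Initial pass — values computed on the first demand:
  fold.gen = sub(2, 9) = -7
  lexer.gen = max2(2, -7) = 2
  meta.gen = absv(2) = 2
  merge.gen = max2(2, 2) = 2
  pack.gen = max2(2, 2) = 2
  audit.gen = max2(2, -6) = 2
  gamma.gen = min2(2, 2) = 2

Second demand — change propagation:
  fold.gen: re-runs because export.txt 9->6; new result -4.
  lexer.gen: re-runs because fold.gen -7->-4; new result 2 (unchanged).
  meta.gen: re-examined; everything it read last time is the same (lexer.gen unchanged) — cache 2 kept, no run.
  merge.gen: re-examined; everything it read last time is the same (lexer.gen unchanged, meta.gen unchanged) — cache 2 kept, no run.
  pack.gen: re-examined; everything it read last time is the same (merge.gen unchanged, lexer.gen unchanged) — cache 2 kept, no run.
  audit.gen: re-examined; everything it read last time is the same (pack.gen unchanged, north.txt unchanged) — cache 2 kept, no run.
  gamma.gen: re-examined; everything it read last time is the same (audit.gen unchanged, merge.gen unchanged) — cache 2 kept, no run.

The important point: lexer.gen recomputes to an identical value, and the output ends up unchanged.

gamma.gen now evaluates to 2.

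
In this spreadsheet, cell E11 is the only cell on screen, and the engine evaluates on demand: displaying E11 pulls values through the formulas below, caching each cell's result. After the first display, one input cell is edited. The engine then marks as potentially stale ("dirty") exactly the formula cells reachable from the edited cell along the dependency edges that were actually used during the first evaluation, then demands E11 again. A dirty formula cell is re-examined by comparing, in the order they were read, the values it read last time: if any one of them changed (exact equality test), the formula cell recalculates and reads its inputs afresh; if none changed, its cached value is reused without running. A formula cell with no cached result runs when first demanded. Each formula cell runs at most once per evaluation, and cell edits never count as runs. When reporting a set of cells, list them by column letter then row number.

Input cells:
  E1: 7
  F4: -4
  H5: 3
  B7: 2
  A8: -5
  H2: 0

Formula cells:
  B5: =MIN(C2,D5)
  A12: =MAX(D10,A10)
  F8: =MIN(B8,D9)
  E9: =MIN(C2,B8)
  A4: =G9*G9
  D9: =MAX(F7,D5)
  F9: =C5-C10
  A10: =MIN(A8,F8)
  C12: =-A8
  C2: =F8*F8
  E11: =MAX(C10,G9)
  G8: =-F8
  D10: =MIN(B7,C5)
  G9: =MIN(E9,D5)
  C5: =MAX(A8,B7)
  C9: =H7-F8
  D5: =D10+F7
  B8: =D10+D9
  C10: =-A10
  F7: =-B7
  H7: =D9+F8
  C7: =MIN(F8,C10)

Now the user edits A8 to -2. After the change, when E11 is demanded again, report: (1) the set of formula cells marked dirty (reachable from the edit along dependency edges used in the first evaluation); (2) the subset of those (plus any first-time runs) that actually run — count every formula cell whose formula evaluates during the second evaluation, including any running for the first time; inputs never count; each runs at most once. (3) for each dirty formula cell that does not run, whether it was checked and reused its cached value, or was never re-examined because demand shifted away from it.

Initial pass — values computed on the first demand:
  C5 = MAX(-5, 2) = 2
  D10 = MIN(2, 2) = 2
  F7 = -(2) = -2
  D5 = 2 + -2 = 0
  D9 = MAX(-2, 0) = 0
  B8 = 2 + 0 = 2
  F8 = MIN(2, 0) = 0
  A10 = MIN(-5, 0) = -5
  C2 = 0 * 0 = 0
  C10 = -(-5) = 5
  E9 = MIN(0, 2) = 0
  G9 = MIN(0, 0) = 0
  E11 = MAX(5, 0) = 5

Second demand — change propagation:
  C5: re-runs because A8 -5->-2; new result 2 (unchanged).
  D10: re-examined; everything it read last time is the same (B7 unchanged, C5 unchanged) — cache 2 kept, no run.
  D5: re-examined; everything it read last time is the same (D10 unchanged, F7 unchanged) — cache 0 kept, no run.
  D9: re-examined; everything it read last time is the same (F7 unchanged, D5 unchanged) — cache 0 kept, no run.
  B8: re-examined; everything it read last time is the same (D10 unchanged, D9 unchanged) — cache 2 kept, no run.
  F8: re-examined; everything it read last time is the same (B8 unchanged, D9 unchanged) — cache 0 kept, no run.
  A10: re-runs because A8 -5->-2; new result -2.
  C2: re-examined; everything it read last time is the same (F8 unchanged, F8 unchanged) — cache 0 kept, no run.
  C10: re-runs because A10 -5->-2; new result 2.
  E9: re-examined; everything it read last time is the same (C2 unchanged, B8 unchanged) — cache 0 kept, no run.
  G9: re-examined; everything it read last time is the same (E9 unchanged, D5 unchanged) — cache 0 kept, no run.
  E11: re-runs because C10 5->2; new result 2.

The important point: at D10 every value read last time is unchanged, so the dirty flag clears without a run.

Dirty set: A10, B8, C2, C5, C10, D5, D9, D10, E9, E11, F8, G9.
Run set: A10, C5, C10, E11 (4 run).
Re-examined without running (cache reused): B8, C2, D5, D9, D10, E9, F8, G9.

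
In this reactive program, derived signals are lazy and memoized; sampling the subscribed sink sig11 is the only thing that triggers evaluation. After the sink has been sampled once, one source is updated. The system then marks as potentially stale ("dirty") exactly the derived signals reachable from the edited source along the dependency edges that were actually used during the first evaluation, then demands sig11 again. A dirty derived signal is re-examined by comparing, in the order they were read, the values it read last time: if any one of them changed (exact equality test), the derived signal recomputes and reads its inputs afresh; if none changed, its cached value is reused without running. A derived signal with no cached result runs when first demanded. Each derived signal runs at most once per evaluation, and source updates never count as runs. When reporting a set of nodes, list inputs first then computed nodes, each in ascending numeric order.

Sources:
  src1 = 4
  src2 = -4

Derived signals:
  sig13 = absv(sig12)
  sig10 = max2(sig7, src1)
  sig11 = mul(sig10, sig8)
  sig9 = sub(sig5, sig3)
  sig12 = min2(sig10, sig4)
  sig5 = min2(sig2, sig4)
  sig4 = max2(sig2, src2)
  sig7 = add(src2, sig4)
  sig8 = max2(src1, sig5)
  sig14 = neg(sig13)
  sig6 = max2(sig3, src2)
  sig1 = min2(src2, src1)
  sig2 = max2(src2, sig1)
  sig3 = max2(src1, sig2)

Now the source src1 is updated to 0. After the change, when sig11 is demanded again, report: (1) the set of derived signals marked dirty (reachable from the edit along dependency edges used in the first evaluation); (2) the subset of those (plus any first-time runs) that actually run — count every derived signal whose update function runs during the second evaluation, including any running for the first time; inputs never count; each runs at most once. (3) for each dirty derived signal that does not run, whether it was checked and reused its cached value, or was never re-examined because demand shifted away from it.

The edit dirties: sig1, sig2, sig4, sig5, sig7, sig8, sig10, sig11.
4 derived signals run: sig1, sig8, sig10, sig11.
Cache hits after checking: sig2, sig4, sig5, sig7.
Note where the cutoff bites: sig2 is checked, finds nothing changed, and keeps its cache.

First demand of the output computes:
  sig1 = min2(-4, 4) = -4
  sig2 = max2(-4, -4) = -4
  sig4 = max2(-4, -4) = -4
  sig5 = min2(-4, -4) = -4
  sig7 = add(-4, -4) = -8
  sig8 = max2(4, -4) = 4
  sig10 = max2(-8, 4) = 4
  sig11 = mul(4, 4) = 16

After the edit, cleaning proceeds:
  sig1: a read changed (src1 4->0) — executes, giving -4 — identical to its old value.
  sig2: dirty, but its reads are unchanged (src2 unchanged, sig1 unchanged); cached -4 stands.
  sig4: dirty, but its reads are unchanged (sig2 unchanged, src2 unchanged); cached -4 stands.
  sig5: dirty, but its reads are unchanged (sig2 unchanged, sig4 unchanged); cached -4 stands.
  sig7: dirty, but its reads are unchanged (src2 unchanged, sig4 unchanged); cached -8 stands.
  sig8: a read changed (src1 4->0) — executes, giving 0.
  sig10: a read changed (src1 4->0) — executes, giving 0.
  sig11: a read changed (sig10 4->0; sig8 4->0) — executes, giving 0.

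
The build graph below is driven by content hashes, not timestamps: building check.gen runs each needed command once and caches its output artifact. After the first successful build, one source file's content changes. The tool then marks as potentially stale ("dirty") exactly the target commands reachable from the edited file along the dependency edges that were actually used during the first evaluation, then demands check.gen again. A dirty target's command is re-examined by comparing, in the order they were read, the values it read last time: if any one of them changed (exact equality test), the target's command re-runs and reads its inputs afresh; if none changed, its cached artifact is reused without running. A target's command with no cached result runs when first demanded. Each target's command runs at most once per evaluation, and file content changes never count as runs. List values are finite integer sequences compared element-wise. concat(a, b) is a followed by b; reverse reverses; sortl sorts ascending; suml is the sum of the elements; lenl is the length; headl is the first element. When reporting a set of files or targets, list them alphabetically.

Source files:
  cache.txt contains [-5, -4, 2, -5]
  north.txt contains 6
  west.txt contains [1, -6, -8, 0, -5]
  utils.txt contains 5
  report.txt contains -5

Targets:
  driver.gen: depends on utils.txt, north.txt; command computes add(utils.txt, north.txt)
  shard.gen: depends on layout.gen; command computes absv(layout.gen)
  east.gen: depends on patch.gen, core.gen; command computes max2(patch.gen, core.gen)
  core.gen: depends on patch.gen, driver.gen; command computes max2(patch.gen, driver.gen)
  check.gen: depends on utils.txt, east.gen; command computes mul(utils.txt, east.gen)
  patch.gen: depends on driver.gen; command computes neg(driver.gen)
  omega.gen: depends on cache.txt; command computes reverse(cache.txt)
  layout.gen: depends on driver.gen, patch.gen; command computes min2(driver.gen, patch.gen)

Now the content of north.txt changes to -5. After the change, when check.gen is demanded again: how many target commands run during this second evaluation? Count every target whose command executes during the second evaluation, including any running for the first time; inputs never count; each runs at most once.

Run set: check.gen, core.gen, driver.gen, east.gen, patch.gen (5 run).

Initial pass — values computed on the first demand:
  driver.gen = add(5, 6) = 11
  patch.gen = neg(11) = -11
  core.gen = max2(-11, 11) = 11
  east.gen = max2(-11, 11) = 11
  check.gen = mul(5, 11) = 55

Second demand — change propagation:
  driver.gen: re-runs because north.txt 6->-5; new result 0.
  patch.gen: re-runs because driver.gen 11->0; new result 0.
  core.gen: re-runs because patch.gen -11->0; driver.gen 11->0; new result 0.
  east.gen: re-runs because patch.gen -11->0; core.gen 11->0; new result 0.
  check.gen: re-runs because east.gen 11->0; new result 0.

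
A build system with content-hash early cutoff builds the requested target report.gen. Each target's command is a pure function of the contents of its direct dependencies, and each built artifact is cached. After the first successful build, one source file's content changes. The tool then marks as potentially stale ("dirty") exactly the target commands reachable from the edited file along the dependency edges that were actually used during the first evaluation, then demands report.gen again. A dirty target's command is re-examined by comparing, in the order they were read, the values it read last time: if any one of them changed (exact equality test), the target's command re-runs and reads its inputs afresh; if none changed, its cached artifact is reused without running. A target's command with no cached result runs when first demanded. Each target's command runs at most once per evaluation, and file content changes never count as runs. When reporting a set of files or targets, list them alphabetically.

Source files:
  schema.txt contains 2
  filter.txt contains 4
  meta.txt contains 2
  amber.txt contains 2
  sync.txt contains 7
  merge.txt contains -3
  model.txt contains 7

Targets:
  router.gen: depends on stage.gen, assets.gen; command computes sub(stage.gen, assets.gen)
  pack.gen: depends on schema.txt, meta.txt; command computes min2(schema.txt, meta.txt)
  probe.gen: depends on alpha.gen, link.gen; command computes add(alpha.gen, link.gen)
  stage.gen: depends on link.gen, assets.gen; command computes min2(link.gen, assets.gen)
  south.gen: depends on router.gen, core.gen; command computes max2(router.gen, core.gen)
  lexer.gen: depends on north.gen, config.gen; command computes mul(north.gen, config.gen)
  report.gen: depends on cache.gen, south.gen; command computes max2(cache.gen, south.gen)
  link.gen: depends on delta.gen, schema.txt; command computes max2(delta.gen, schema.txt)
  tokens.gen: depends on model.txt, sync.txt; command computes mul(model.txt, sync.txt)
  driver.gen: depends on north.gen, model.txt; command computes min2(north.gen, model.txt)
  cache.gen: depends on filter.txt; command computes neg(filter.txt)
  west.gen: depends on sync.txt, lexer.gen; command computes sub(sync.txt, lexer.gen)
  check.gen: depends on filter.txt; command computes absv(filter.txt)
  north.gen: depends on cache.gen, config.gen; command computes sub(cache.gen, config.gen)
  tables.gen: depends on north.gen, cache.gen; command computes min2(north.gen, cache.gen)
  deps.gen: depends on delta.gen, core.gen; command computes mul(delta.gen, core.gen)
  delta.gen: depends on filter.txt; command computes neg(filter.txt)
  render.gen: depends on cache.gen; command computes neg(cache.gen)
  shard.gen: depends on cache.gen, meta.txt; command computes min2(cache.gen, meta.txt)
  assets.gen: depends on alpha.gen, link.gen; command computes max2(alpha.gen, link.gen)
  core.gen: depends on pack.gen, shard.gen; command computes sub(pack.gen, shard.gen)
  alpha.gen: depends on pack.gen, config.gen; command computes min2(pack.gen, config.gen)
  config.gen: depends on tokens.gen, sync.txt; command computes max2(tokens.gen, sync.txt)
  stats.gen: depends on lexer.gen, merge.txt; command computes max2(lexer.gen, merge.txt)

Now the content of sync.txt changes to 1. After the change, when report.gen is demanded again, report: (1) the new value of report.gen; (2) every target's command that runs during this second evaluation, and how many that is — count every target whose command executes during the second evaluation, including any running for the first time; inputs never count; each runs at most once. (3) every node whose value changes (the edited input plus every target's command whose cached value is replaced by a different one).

New value of report.gen: 6.
Target commands that run: alpha.gen, config.gen, tokens.gen — 3 in total.
Values that change: config.gen, sync.txt, tokens.gen.
Key observation: the change is absorbed at alpha.gen — it re-runs but produces the same value, and the output's value is unchanged.

First evaluation (everything demanded from the output):
  cache.gen = neg(4) = -4
  delta.gen = neg(4) = -4
  link.gen = max2(-4, 2) = 2
  pack.gen = min2(2, 2) = 2
  shard.gen = min2(-4, 2) = -4
  core.gen = sub(2, -4) = 6
  tokens.gen = mul(7, 7) = 49
  config.gen = max2(49, 7) = 49
  alpha.gen = min2(2, 49) = 2
  assets.gen = max2(2, 2) = 2
  stage.gen = min2(2, 2) = 2
  router.gen = sub(2, 2) = 0
  south.gen = max2(0, 6) = 6
  report.gen = max2(-4, 6) = 6

Propagation after the edit:
  tokens.gen: runs — sync.txt 7->1; result 7.
  config.gen: runs — tokens.gen 49->7; sync.txt 7->1; result 7.
  alpha.gen: runs — config.gen 49->7; result 2 (same value as before).
  assets.gen: checked — values it read are unchanged (alpha.gen unchanged, link.gen unchanged); reused cached 2 without running.
  stage.gen: checked — values it read are unchanged (link.gen unchanged, assets.gen unchanged); reused cached 2 without running.
  router.gen: checked — values it read are unchanged (stage.gen unchanged, assets.gen unchanged); reused cached 0 without running.
  south.gen: checked — values it read are unchanged (router.gen unchanged, core.gen unchanged); reused cached 6 without running.
  report.gen: checked — values it read are unchanged (cache.gen unchanged, south.gen unchanged); reused cached 6 without running.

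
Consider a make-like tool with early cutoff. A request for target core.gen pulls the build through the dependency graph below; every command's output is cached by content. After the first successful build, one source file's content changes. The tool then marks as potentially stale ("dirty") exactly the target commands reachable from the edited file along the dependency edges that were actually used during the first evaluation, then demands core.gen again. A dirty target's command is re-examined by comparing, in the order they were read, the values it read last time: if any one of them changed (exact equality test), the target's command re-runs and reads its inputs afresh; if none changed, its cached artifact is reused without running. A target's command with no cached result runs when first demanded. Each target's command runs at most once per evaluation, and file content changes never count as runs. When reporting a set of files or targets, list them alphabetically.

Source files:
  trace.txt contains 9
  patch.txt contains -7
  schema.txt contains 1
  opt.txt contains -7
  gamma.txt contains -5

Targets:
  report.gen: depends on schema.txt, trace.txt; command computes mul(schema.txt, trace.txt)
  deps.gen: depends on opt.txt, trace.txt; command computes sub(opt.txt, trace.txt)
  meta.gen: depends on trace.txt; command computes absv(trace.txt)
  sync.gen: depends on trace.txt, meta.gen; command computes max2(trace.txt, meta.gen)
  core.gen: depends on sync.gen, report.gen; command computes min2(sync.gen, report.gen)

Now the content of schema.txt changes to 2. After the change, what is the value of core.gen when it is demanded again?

First demand of the output computes:
  meta.gen = absv(9) = 9
  report.gen = mul(1, 9) = 9
  sync.gen = max2(9, 9) = 9
  core.gen = min2(9, 9) = 9

After the edit, cleaning proceeds:
  report.gen: a read changed (schema.txt 1->2) — executes, giving 18.
  core.gen: a read changed (report.gen 9->18) — executes, giving 9 — identical to its old value.

Demanding core.gen again yields 9.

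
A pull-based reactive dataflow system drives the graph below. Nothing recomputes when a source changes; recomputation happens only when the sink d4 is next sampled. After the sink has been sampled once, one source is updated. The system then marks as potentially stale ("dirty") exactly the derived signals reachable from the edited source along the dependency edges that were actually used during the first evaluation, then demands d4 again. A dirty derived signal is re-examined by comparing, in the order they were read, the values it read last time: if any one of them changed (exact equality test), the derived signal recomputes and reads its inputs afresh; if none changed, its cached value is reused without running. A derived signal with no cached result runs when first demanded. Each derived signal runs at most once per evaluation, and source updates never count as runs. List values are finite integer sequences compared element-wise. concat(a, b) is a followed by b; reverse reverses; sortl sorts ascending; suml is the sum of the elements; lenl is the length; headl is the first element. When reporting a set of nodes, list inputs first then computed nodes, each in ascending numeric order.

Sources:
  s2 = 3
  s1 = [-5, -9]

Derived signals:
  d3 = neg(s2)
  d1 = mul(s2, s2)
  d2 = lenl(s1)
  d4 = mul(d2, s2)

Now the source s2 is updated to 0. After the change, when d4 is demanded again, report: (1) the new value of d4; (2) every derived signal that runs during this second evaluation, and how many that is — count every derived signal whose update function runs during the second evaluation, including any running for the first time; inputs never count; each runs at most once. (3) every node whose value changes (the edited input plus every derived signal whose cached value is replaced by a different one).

New value of d4: 0.
Derived signals that run: d4 — 1 in total.
Values that change: s2, d4.

First evaluation (everything demanded from the output):
  d2 = lenl([-5, -9]) = 2
  d4 = mul(2, 3) = 6

Propagation after the edit:
  d4: runs — s2 3->0; result 0.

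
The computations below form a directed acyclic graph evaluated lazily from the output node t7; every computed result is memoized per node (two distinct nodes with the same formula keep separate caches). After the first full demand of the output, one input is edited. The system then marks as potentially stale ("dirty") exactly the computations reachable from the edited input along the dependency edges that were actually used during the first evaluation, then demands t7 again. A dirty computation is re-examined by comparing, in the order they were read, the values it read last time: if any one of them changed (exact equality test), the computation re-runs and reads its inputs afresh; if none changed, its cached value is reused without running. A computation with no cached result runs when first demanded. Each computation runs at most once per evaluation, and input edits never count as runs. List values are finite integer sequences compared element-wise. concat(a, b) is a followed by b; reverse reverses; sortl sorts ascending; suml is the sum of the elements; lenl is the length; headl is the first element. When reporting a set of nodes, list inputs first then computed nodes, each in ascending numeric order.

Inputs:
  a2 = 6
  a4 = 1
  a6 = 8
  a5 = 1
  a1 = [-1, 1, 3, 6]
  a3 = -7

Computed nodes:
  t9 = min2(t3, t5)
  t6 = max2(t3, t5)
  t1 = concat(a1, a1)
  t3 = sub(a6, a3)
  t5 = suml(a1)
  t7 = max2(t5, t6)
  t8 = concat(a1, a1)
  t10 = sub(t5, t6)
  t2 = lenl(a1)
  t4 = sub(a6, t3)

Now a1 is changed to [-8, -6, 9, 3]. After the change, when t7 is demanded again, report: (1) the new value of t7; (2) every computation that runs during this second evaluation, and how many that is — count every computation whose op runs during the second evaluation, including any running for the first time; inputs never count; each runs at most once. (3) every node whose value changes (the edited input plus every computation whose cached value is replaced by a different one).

Demanding t7 again yields 15.
3 computations run: t5, t6, t7.
The nodes whose values change: a1, t5.

First demand of the output computes:
  t3 = sub(8, -7) = 15
  t5 = suml([-1, 1, 3, 6]) = 9
  t6 = max2(15, 9) = 15
  t7 = max2(9, 15) = 15

After the edit, cleaning proceeds:
  t5: a read changed (a1 [-1, 1, 3, 6]->[-8, -6, 9, 3]) — executes, giving -2.
  t6: a read changed (t5 9->-2) — executes, giving 15 — identical to its old value.
  t7: a read changed (t5 9->-2) — executes, giving 15 — identical to its old value.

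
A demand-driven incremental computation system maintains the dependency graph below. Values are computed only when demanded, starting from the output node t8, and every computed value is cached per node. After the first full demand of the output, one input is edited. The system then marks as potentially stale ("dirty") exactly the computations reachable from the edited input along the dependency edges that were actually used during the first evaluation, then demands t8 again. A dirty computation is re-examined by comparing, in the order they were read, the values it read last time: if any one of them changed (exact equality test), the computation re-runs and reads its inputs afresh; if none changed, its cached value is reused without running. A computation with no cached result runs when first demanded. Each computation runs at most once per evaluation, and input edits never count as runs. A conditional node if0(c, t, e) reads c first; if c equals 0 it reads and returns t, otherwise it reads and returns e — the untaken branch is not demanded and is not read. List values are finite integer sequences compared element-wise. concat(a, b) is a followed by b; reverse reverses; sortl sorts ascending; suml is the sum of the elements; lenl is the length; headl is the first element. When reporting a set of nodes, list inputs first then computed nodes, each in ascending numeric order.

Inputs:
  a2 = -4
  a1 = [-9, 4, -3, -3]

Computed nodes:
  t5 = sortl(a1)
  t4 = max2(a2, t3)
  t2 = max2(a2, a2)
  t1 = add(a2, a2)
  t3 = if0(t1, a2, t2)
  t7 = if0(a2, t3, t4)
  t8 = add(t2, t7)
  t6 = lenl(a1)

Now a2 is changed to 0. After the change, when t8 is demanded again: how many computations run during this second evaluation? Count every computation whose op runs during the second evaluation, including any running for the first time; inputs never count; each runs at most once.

Computations that run: t1, t2, t3, t7, t8 — 5 in total.
Key observation: a condition flipped, so demand moved to the other branch — t4 is never re-examined.

First evaluation (everything demanded from the output):
  t1 = add(-4, -4) = -8
  t2 = max2(-4, -4) = -4
  t3 = if0(t1=-8 -> else branch t2) = -4
  t4 = max2(-4, -4) = -4
  t7 = if0(a2=-4 -> else branch t4) = -4
  t8 = add(-4, -4) = -8

Propagation after the edit:
  t1: runs — a2 -4->0; a2 -4->0; result 0.
  t2: runs — a2 -4->0; a2 -4->0; result 0.
  t3: runs — t1 -8->0; t2 -4->0; result 0.
  t4: marked dirty but never re-examined — demand shifted away from it.
  t7: runs — a2 -4->0; result 0.
  t8: runs — t2 -4->0; t7 -4->0; result 0.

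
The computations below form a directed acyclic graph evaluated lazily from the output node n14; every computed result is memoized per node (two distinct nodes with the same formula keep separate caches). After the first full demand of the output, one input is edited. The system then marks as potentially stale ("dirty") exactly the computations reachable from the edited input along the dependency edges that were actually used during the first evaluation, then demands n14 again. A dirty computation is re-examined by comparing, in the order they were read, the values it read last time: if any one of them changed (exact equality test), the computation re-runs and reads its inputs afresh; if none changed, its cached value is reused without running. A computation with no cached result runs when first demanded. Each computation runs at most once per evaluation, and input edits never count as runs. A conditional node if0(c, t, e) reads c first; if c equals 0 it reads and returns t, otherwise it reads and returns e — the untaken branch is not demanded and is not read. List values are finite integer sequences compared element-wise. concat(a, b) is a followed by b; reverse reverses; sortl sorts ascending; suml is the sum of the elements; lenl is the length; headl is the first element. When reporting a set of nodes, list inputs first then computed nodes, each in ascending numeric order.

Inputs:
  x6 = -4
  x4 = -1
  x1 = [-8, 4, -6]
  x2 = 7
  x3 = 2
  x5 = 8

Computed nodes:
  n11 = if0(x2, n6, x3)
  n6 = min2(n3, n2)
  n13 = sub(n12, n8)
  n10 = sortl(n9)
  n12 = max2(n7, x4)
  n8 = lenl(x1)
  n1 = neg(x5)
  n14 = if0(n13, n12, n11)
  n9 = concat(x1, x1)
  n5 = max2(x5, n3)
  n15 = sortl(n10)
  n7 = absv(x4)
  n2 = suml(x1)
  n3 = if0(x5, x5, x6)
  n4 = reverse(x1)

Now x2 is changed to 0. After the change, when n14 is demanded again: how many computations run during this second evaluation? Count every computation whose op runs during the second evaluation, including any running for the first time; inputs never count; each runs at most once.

5 computations run: n2, n3, n6, n11, n14.
Note the branch switch — n2, n3, n6 had no cache and run now for the first time.

First demand of the output computes:
  n7 = absv(-1) = 1
  n8 = lenl([-8, 4, -6]) = 3
  n11 = if0(x2=7 -> else branch x3) = 2
  n12 = max2(1, -1) = 1
  n13 = sub(1, 3) = -2
  n14 = if0(n13=-2 -> else branch n11) = 2

After the edit, cleaning proceeds:
  n2: had never run; runs now, result -10.
  n3: had never run; runs now, result -4.
  n6: had never run; runs now, result -10.
  n11: a read changed (x2 7->0) — executes, giving -10.
  n14: a read changed (n11 2->-10) — executes, giving -10.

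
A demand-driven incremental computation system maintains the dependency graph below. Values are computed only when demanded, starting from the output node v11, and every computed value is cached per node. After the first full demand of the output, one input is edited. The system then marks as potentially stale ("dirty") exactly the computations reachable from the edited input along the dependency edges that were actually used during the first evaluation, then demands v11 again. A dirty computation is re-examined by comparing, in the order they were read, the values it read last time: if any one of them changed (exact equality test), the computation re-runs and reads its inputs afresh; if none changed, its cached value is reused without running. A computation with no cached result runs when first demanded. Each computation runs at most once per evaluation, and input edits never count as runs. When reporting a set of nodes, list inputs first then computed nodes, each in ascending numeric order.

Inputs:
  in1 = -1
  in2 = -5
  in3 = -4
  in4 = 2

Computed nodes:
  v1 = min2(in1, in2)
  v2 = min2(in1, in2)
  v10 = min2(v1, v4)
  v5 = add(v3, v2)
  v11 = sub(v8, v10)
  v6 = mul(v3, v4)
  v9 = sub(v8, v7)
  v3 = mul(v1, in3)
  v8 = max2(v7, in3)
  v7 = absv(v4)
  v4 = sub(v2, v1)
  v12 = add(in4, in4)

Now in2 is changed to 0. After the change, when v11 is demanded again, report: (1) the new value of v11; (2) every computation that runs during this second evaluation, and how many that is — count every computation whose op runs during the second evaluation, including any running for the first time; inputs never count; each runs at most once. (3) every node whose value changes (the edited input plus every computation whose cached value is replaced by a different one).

New value of v11: 1.
Computations that run: v1, v2, v4, v10, v11 — 5 in total.
Values that change: in2, v1, v2, v10, v11.
Key observation: the cutoff stops propagation at v7 — its inputs' values are unchanged, so it reuses its cache.

First evaluation (everything demanded from the output):
  v1 = min2(-1, -5) = -5
  v2 = min2(-1, -5) = -5
  v4 = sub(-5, -5) = 0
  v7 = absv(0) = 0
  v8 = max2(0, -4) = 0
  v10 = min2(-5, 0) = -5
  v11 = sub(0, -5) = 5

Propagation after the edit:
  v1: runs — in2 -5->0; result -1.
  v2: runs — in2 -5->0; result -1.
  v4: runs — v2 -5->-1; v1 -5->-1; result 0 (same value as before).
  v7: checked — values it read are unchanged (v4 unchanged); reused cached 0 without running.
  v8: checked — values it read are unchanged (v7 unchanged, in3 unchanged); reused cached 0 without running.
  v10: runs — v1 -5->-1; result -1.
  v11: runs — v10 -5->-1; result 1.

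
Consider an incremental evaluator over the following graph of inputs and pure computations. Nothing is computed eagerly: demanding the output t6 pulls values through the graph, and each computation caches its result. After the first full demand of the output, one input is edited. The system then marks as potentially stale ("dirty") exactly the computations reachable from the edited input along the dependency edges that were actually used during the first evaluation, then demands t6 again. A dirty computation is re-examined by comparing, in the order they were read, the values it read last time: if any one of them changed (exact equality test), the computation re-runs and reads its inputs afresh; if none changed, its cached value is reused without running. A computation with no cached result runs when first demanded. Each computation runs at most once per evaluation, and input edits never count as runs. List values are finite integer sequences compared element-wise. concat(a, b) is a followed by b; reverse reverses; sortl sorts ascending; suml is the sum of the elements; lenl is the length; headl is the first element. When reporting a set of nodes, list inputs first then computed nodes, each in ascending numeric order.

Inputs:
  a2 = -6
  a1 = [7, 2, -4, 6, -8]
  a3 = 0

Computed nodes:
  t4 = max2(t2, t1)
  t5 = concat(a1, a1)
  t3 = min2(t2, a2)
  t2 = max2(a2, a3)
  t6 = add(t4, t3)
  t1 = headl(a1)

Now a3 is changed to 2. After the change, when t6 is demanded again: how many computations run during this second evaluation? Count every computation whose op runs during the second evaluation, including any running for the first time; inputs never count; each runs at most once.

Run set: t2, t3, t4 (3 run).
The important point: at t6 every value read last time is unchanged, so the dirty flag clears without a run.

Initial pass — values computed on the first demand:
  t1 = headl([7, 2, -4, 6, -8]) = 7
  t2 = max2(-6, 0) = 0
  t3 = min2(0, -6) = -6
  t4 = max2(0, 7) = 7
  t6 = add(7, -6) = 1

Second demand — change propagation:
  t2: re-runs because a3 0->2; new result 2.
  t3: re-runs because t2 0->2; new result -6 (unchanged).
  t4: re-runs because t2 0->2; new result 7 (unchanged).
  t6: re-examined; everything it read last time is the same (t4 unchanged, t3 unchanged) — cache 1 kept, no run.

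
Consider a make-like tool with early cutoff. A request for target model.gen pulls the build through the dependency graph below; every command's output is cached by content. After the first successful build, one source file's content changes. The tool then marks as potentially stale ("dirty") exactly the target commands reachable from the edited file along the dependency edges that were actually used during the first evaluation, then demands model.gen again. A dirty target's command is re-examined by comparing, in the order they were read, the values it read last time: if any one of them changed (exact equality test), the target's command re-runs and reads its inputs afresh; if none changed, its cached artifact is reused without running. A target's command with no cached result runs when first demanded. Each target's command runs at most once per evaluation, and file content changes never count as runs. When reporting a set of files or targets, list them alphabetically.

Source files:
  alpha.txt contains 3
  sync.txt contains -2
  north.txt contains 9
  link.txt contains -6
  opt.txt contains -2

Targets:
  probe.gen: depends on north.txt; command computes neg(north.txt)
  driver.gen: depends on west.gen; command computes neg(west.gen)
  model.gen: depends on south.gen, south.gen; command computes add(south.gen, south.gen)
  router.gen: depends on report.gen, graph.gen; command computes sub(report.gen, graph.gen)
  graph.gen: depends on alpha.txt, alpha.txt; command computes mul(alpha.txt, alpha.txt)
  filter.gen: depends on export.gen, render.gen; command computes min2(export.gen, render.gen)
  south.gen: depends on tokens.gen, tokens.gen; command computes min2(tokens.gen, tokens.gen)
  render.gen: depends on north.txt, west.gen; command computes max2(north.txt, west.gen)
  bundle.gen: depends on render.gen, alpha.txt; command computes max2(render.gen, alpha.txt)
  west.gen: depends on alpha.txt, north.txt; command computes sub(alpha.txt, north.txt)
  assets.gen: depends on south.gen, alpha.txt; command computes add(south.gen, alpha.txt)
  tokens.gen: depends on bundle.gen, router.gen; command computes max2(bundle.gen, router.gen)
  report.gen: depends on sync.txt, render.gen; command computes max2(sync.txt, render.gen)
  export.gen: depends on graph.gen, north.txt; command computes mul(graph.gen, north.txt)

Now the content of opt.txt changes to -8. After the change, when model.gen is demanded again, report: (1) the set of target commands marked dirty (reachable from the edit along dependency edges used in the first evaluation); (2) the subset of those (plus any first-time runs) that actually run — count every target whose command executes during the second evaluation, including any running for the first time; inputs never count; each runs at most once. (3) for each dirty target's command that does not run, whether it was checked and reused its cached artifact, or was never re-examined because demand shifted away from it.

First demand of the output computes:
  graph.gen = mul(3, 3) = 9
  west.gen = sub(3, 9) = -6
  render.gen = max2(9, -6) = 9
  bundle.gen = max2(9, 3) = 9
  report.gen = max2(-2, 9) = 9
  router.gen = sub(9, 9) = 0
  tokens.gen = max2(9, 0) = 9
  south.gen = min2(9, 9) = 9
  model.gen = add(9, 9) = 18

After the edit, cleaning proceeds:
  no node depends on opt.txt at all; the second demand re-runs nothing.

Note the shortcut — nothing in the graph depends on opt.txt at all, so no recomputation happens.

The edit dirties: none.
0 target commands run: none.
No dirty target's command escaped a run.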